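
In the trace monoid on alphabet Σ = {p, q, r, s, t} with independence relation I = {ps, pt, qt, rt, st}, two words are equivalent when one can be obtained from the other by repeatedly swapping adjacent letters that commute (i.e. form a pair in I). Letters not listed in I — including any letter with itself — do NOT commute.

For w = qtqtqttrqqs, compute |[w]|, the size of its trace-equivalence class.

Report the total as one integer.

330

piece 0:q — minimal
piece 1:t — minimal
piece 2:q rests on {0:q}
piece 3:t rests on {1:t}
piece 4:q rests on {2:q}
piece 5:t rests on {3:t}
piece 6:t rests on {5:t}
piece 7:r rests on {4:q}
piece 8:q rests on {7:r}
piece 9:q rests on {8:q}
piece 10:s rests on {9:q}
minimal pieces: {0:q, 1:t}
ways to finish when only these pieces remain (= sum over removing one remaining piece with nothing left below it):
  1 left: {6}→1  {10}→1
  2 left: {5,6}→1  {6,10}→2  {9,10}→1
  3 left: {3,5,6}→1  {5,6,10}→3  {6,9,10}→3  {8,9,10}→1
  4 left: {1,3,5,6}→1  {3,5,6,10}→4  {5,6,9,10}→6  {6,8,9,10}→4  {7,8,9,10}→1
  5 left: {1,3,5,6,10}→5  {3,5,6,9,10}→10  {4,7,8,9,10}→1  {5,6,8,9,10}→10  {6,7,8,9,10}→5
  6 left: {1,3,5,6,9,10}→15  {2,4,7,8,9,10}→1  {3,5,6,8,9,10}→20  {4,6,7,8,9,10}→6  {5,6,7,8,9,10}→15
  7 left: {0,2,4,7,8,9,10}→1  {1,3,5,6,8,9,10}→35  {2,4,6,7,8,9,10}→7  {3,5,6,7,8,9,10}→35  {4,5,6,7,8,9,10}→21
  8 left: {0,2,4,6,7,8,9,10}→8  {1,3,5,6,7,8,9,10}→70  {2,4,5,6,7,8,9,10}→28  {3,4,5,6,7,8,9,10}→56
  9 left: {0,2,4,5,6,7,8,9,10}→36  {1,3,4,5,6,7,8,9,10}→126  {2,3,4,5,6,7,8,9,10}→84
  placing 0:q first → 210 extensions
  placing 1:t first → 120 extensions
total linear extensions = 330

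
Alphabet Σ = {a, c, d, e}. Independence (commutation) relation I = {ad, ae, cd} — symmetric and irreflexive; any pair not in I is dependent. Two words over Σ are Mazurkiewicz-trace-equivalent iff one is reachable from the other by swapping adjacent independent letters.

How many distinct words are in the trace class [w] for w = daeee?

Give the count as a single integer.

5

#0=d has no predecessor
#1=a has no predecessor
#2=e depends on [0:d]
#3=e depends on [2:e]
#4=e depends on [3:e]
sources: [0:d, 1:a]
N(rest) = Σ N(rest − s) over sources s of rest; N(one piece) = 1:
  size 1 → [1]=1  [4]=1
  size 2 → [1,4]=2  [3,4]=1
  size 3 → [1,3,4]=3  [2,3,4]=1
  first=0(d) contributes 4
  first=1(a) contributes 1
|[w]| = 5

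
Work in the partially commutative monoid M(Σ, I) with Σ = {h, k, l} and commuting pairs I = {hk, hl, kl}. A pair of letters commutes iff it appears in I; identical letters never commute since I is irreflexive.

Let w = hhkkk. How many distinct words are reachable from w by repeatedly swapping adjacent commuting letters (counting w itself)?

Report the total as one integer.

0(h) covers ∅
1(h) covers 0:h
2(k) covers ∅
3(k) covers 2:k
4(k) covers 3:k
floor of heap: 0:h, 2:k
completions by unplaced set U, small U first (add the entries for U minus each lowest piece of U):
  |U|=1: {1}:1  {4}:1
  |U|=2: {0,1}:1  {1,4}:2  {3,4}:1
  |U|=3: {0,1,4}:3  {1,3,4}:3  {2,3,4}:1
  start at 0(h): 4
  start at 2(k): 6
sum over floor = 10

10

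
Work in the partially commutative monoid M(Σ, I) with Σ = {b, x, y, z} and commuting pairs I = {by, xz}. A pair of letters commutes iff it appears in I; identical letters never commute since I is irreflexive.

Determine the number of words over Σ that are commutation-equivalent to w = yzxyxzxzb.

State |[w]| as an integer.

drop 0:y onto floor
drop 1:z onto {0:y}
drop 2:x onto {0:y}
drop 3:y onto {1:z, 2:x}
drop 4:x onto {3:y}
drop 5:z onto {3:y}
drop 6:x onto {4:x}
drop 7:z onto {5:z}
drop 8:b onto {6:x, 7:z}
ground layer = {0:y}
drop-orders for the pieces not yet dropped (sum over which currently-grounded one goes next):
  1 to go: {8} 1
  2 to go: {6,8} 1  {7,8} 1
  3 to go: {4,6,8} 1  {5,7,8} 1  {6,7,8} 2
  4 to go: {4,6,7,8} 3  {5,6,7,8} 3
  5 to go: {4,5,6,7,8} 6
  6 to go: {3,4,5,6,7,8} 6
  7 to go: {1,3,4,5,6,7,8} 6  {2,3,4,5,6,7,8} 6
  if 0:y drops first: 12 orders

12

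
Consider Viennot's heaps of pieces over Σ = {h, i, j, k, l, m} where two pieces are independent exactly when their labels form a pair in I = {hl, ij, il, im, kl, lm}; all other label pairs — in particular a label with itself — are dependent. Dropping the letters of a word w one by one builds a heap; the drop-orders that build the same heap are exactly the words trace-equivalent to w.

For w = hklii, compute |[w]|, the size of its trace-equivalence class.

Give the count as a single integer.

drop 0:h onto floor
drop 1:k onto {0:h}
drop 2:l onto floor
drop 3:i onto {1:k}
drop 4:i onto {3:i}
ground layer = {0:h, 2:l}
drop-orders for the pieces not yet dropped (sum over which currently-grounded one goes next):
  1 to go: {2} 1  {4} 1
  2 to go: {2,4} 2  {3,4} 1
  3 to go: {1,3,4} 1  {2,3,4} 3
  if 0:h drops first: 4 orders
  if 2:l drops first: 1 orders
heap linearizations: 5

5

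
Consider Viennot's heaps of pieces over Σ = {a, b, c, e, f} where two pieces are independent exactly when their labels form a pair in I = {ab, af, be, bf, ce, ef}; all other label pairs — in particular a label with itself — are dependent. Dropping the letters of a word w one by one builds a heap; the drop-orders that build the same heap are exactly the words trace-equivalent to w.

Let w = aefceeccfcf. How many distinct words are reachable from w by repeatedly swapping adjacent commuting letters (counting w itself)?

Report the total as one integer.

drop 0:a onto floor
drop 1:e onto {0:a}
drop 2:f onto floor
drop 3:c onto {0:a, 2:f}
drop 4:e onto {1:e}
drop 5:e onto {4:e}
drop 6:c onto {3:c}
drop 7:c onto {6:c}
drop 8:f onto {7:c}
drop 9:c onto {8:f}
drop 10:f onto {9:c}
ground layer = {0:a, 2:f}
drop-orders for the pieces not yet dropped (sum over which currently-grounded one goes next):
  1 to go: {5} 1  {10} 1
  2 to go: {4,5} 1  {5,10} 2  {9,10} 1
  3 to go: {1,4,5} 1  {4,5,10} 3  {5,9,10} 3  {8,9,10} 1
  4 to go: {1,4,5,10} 4  {4,5,9,10} 6  {5,8,9,10} 4  {7,8,9,10} 1
  5 to go: {1,4,5,9,10} 10  {4,5,8,9,10} 10  {5,7,8,9,10} 5  {6,7,8,9,10} 1
  6 to go: {1,4,5,8,9,10} 20  {3,6,7,8,9,10} 1  {4,5,7,8,9,10} 15  {5,6,7,8,9,10} 6
  7 to go: {1,4,5,7,8,9,10} 35  {2,3,6,7,8,9,10} 1  {3,5,6,7,8,9,10} 7  {4,5,6,7,8,9,10} 21
  8 to go: {1,4,5,6,7,8,9,10} 56  {2,3,5,6,7,8,9,10} 8  {3,4,5,6,7,8,9,10} 28
  9 to go: {1,3,4,5,6,7,8,9,10} 84  {2,3,4,5,6,7,8,9,10} 36
  if 0:a drops first: 120 orders
  if 2:f drops first: 84 orders
heap linearizations: 204

204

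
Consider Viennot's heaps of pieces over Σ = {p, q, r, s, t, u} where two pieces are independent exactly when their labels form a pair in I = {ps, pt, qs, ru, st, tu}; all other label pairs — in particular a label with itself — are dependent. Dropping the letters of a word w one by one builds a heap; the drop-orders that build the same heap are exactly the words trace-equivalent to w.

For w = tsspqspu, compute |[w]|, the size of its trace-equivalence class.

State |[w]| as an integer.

piece 0:t — minimal
piece 1:s — minimal
piece 2:s rests on {1:s}
piece 3:p — minimal
piece 4:q rests on {0:t, 3:p}
piece 5:s rests on {2:s}
piece 6:p rests on {4:q}
piece 7:u rests on {5:s, 6:p}
minimal pieces: {0:t, 1:s, 3:p}
ways to finish when only these pieces remain (= sum over removing one remaining piece with nothing left below it):
  1 left: {7}→1
  2 left: {5,7}→1  {6,7}→1
  3 left: {2,5,7}→1  {4,6,7}→1  {5,6,7}→2
  4 left: {0,4,6,7}→1  {1,2,5,7}→1  {2,5,6,7}→3  {3,4,6,7}→1  {4,5,6,7}→3
  5 left: {0,3,4,6,7}→2  {0,4,5,6,7}→4  {1,2,5,6,7}→4  {2,4,5,6,7}→6  {3,4,5,6,7}→4
  6 left: {0,2,4,5,6,7}→10  {0,3,4,5,6,7}→10  {1,2,4,5,6,7}→10  {2,3,4,5,6,7}→10
  placing 0:t first → 20 extensions
  placing 1:s first → 30 extensions
  placing 3:p first → 20 extensions
total linear extensions = 70

70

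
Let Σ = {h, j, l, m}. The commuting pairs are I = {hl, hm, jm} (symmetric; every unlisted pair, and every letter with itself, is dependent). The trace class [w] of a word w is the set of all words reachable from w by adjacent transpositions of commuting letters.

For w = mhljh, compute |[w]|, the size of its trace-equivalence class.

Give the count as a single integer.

piece 0:m — minimal
piece 1:h — minimal
piece 2:l rests on {0:m}
piece 3:j rests on {1:h, 2:l}
piece 4:h rests on {3:j}
minimal pieces: {0:m, 1:h}
ways to finish when only these pieces remain (= sum over removing one remaining piece with nothing left below it):
  1 left: {4}→1
  2 left: {3,4}→1
  3 left: {1,3,4}→1  {2,3,4}→1
  placing 0:m first → 2 extensions
  placing 1:h first → 1 extensions
total linear extensions = 3

3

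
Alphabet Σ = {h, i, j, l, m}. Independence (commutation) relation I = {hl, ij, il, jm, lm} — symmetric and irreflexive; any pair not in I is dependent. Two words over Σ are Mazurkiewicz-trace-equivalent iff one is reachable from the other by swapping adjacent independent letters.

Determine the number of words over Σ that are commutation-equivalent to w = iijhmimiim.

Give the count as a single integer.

#0=i has no predecessor
#1=i depends on [0:i]
#2=j has no predecessor
#3=h depends on [1:i, 2:j]
#4=m depends on [3:h]
#5=i depends on [4:m]
#6=m depends on [5:i]
#7=i depends on [6:m]
#8=i depends on [7:i]
#9=m depends on [8:i]
sources: [0:i, 2:j]
N(rest) = Σ N(rest − s) over sources s of rest; N(one piece) = 1:
  size 1 → [9]=1
  size 2 → [8,9]=1
  size 3 → [7,8,9]=1
  size 4 → [6,7,8,9]=1
  size 5 → [5,6,7,8,9]=1
  size 6 → [4,5,6,7,8,9]=1
  size 7 → [3,4,5,6,7,8,9]=1
  size 8 → [1,3,4,5,6,7,8,9]=1  [2,3,4,5,6,7,8,9]=1
  first=0(i) contributes 2
  first=2(j) contributes 1
|[w]| = 3

3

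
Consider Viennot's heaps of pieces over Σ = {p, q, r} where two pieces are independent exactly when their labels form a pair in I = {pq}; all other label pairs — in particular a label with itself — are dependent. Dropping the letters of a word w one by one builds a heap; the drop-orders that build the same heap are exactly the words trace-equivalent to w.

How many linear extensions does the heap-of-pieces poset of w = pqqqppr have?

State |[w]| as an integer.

20

drop 0:p onto floor
drop 1:q onto floor
drop 2:q onto {1:q}
drop 3:q onto {2:q}
drop 4:p onto {0:p}
drop 5:p onto {4:p}
drop 6:r onto {3:q, 5:p}
ground layer = {0:p, 1:q}
drop-orders for the pieces not yet dropped (sum over which currently-grounded one goes next):
  1 to go: {6} 1
  2 to go: {3,6} 1  {5,6} 1
  3 to go: {2,3,6} 1  {3,5,6} 2  {4,5,6} 1
  4 to go: {0,4,5,6} 1  {1,2,3,6} 1  {2,3,5,6} 3  {3,4,5,6} 3
  5 to go: {0,3,4,5,6} 4  {1,2,3,5,6} 4  {2,3,4,5,6} 6
  if 0:p drops first: 10 orders
  if 1:q drops first: 10 orders
heap linearizations: 20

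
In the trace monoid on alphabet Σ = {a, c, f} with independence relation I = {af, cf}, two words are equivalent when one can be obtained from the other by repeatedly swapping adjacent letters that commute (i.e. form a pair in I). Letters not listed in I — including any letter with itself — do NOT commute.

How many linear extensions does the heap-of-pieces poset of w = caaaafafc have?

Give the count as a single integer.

36

drop 0:c onto floor
drop 1:a onto {0:c}
drop 2:a onto {1:a}
drop 3:a onto {2:a}
drop 4:a onto {3:a}
drop 5:f onto floor
drop 6:a onto {4:a}
drop 7:f onto {5:f}
drop 8:c onto {6:a}
ground layer = {0:c, 5:f}
drop-orders for the pieces not yet dropped (sum over which currently-grounded one goes next):
  1 to go: {7} 1  {8} 1
  2 to go: {5,7} 1  {6,8} 1  {7,8} 2
  3 to go: {4,6,8} 1  {5,7,8} 3  {6,7,8} 3
  4 to go: {3,4,6,8} 1  {4,6,7,8} 4  {5,6,7,8} 6
  5 to go: {2,3,4,6,8} 1  {3,4,6,7,8} 5  {4,5,6,7,8} 10
  6 to go: {1,2,3,4,6,8} 1  {2,3,4,6,7,8} 6  {3,4,5,6,7,8} 15
  7 to go: {0,1,2,3,4,6,8} 1  {1,2,3,4,6,7,8} 7  {2,3,4,5,6,7,8} 21
  if 0:c drops first: 28 orders
  if 5:f drops first: 8 orders
heap linearizations: 36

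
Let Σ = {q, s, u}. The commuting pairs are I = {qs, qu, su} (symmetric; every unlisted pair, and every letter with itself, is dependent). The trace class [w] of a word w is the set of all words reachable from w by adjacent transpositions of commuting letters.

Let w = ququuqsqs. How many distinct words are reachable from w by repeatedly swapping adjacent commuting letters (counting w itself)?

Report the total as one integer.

#0=q has no predecessor
#1=u has no predecessor
#2=q depends on [0:q]
#3=u depends on [1:u]
#4=u depends on [3:u]
#5=q depends on [2:q]
#6=s has no predecessor
#7=q depends on [5:q]
#8=s depends on [6:s]
sources: [0:q, 1:u, 6:s]
N(rest) = Σ N(rest − s) over sources s of rest; N(one piece) = 1:
  size 1 → [4]=1  [7]=1  [8]=1
  size 2 → [3,4]=1  [4,7]=2  [4,8]=2  [5,7]=1  [6,8]=1  [7,8]=2
  size 3 → [1,3,4]=1  [2,5,7]=1  [3,4,7]=3  [3,4,8]=3  [4,5,7]=3  [4,6,8]=3  [4,7,8]=6  [5,7,8]=3  [6,7,8]=3
  size 4 → [0,2,5,7]=1  [1,3,4,7]=4  [1,3,4,8]=4  [2,4,5,7]=4  [2,5,7,8]=4  [3,4,5,7]=6  [3,4,6,8]=6  [3,4,7,8]=12  [4,5,7,8]=12  [4,6,7,8]=12  [5,6,7,8]=6
  size 5 → [0,2,4,5,7]=5  [0,2,5,7,8]=5  [1,3,4,5,7]=10  [1,3,4,6,8]=10  [1,3,4,7,8]=20  [2,3,4,5,7]=10  [2,4,5,7,8]=20  [2,5,6,7,8]=10  [3,4,5,7,8]=30  [3,4,6,7,8]=30  [4,5,6,7,8]=30
  size 6 → [0,2,3,4,5,7]=15  [0,2,4,5,7,8]=30  [0,2,5,6,7,8]=15  [1,2,3,4,5,7]=20  [1,3,4,5,7,8]=60  [1,3,4,6,7,8]=60  [2,3,4,5,7,8]=60  [2,4,5,6,7,8]=60  [3,4,5,6,7,8]=90
  size 7 → [0,1,2,3,4,5,7]=35  [0,2,3,4,5,7,8]=105  [0,2,4,5,6,7,8]=105  [1,2,3,4,5,7,8]=140  [1,3,4,5,6,7,8]=210  [2,3,4,5,6,7,8]=210
  first=0(q) contributes 560
  first=1(u) contributes 420
  first=6(s) contributes 280
|[w]| = 1260

1260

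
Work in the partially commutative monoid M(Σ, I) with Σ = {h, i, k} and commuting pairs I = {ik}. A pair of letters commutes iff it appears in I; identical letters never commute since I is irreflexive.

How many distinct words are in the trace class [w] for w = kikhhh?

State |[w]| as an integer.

3

piece 0:k — minimal
piece 1:i — minimal
piece 2:k rests on {0:k}
piece 3:h rests on {1:i, 2:k}
piece 4:h rests on {3:h}
piece 5:h rests on {4:h}
minimal pieces: {0:k, 1:i}
ways to finish when only these pieces remain (= sum over removing one remaining piece with nothing left below it):
  1 left: {5}→1
  2 left: {4,5}→1
  3 left: {3,4,5}→1
  4 left: {1,3,4,5}→1  {2,3,4,5}→1
  placing 0:k first → 2 extensions
  placing 1:i first → 1 extensions
total linear extensions = 3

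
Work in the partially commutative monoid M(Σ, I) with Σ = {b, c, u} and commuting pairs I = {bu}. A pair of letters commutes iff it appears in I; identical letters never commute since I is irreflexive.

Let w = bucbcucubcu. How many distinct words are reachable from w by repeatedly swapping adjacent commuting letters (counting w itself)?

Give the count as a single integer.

#0=b has no predecessor
#1=u has no predecessor
#2=c depends on [0:b, 1:u]
#3=b depends on [2:c]
#4=c depends on [3:b]
#5=u depends on [4:c]
#6=c depends on [5:u]
#7=u depends on [6:c]
#8=b depends on [6:c]
#9=c depends on [7:u, 8:b]
#10=u depends on [9:c]
sources: [0:b, 1:u]
N(rest) = Σ N(rest − s) over sources s of rest; N(one piece) = 1:
  size 1 → [10]=1
  size 2 → [9,10]=1
  size 3 → [7,9,10]=1  [8,9,10]=1
  size 4 → [7,8,9,10]=2
  size 5 → [6,7,8,9,10]=2
  size 6 → [5,6,7,8,9,10]=2
  size 7 → [4,5,6,7,8,9,10]=2
  size 8 → [3,4,5,6,7,8,9,10]=2
  size 9 → [2,3,4,5,6,7,8,9,10]=2
  first=0(b) contributes 2
  first=1(u) contributes 2
|[w]| = 4

4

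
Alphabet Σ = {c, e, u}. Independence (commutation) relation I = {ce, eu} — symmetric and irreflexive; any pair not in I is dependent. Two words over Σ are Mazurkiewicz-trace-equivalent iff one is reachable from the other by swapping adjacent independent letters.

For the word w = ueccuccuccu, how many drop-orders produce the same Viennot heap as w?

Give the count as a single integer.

11

#0=u has no predecessor
#1=e has no predecessor
#2=c depends on [0:u]
#3=c depends on [2:c]
#4=u depends on [3:c]
#5=c depends on [4:u]
#6=c depends on [5:c]
#7=u depends on [6:c]
#8=c depends on [7:u]
#9=c depends on [8:c]
#10=u depends on [9:c]
sources: [0:u, 1:e]
N(rest) = Σ N(rest − s) over sources s of rest; N(one piece) = 1:
  size 1 → [1]=1  [10]=1
  size 2 → [1,10]=2  [9,10]=1
  size 3 → [1,9,10]=3  [8,9,10]=1
  size 4 → [1,8,9,10]=4  [7,8,9,10]=1
  size 5 → [1,7,8,9,10]=5  [6,7,8,9,10]=1
  size 6 → [1,6,7,8,9,10]=6  [5,6,7,8,9,10]=1
  size 7 → [1,5,6,7,8,9,10]=7  [4,5,6,7,8,9,10]=1
  size 8 → [1,4,5,6,7,8,9,10]=8  [3,4,5,6,7,8,9,10]=1
  size 9 → [1,3,4,5,6,7,8,9,10]=9  [2,3,4,5,6,7,8,9,10]=1
  first=0(u) contributes 10
  first=1(e) contributes 1
|[w]| = 11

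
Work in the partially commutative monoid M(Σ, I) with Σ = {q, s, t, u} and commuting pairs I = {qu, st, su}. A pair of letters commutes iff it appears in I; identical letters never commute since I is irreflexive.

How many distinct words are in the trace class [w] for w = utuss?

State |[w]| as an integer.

10

0(u) covers ∅
1(t) covers 0:u
2(u) covers 1:t
3(s) covers ∅
4(s) covers 3:s
floor of heap: 0:u, 3:s
completions by unplaced set U, small U first (add the entries for U minus each lowest piece of U):
  |U|=1: {2}:1  {4}:1
  |U|=2: {1,2}:1  {2,4}:2  {3,4}:1
  |U|=3: {0,1,2}:1  {1,2,4}:3  {2,3,4}:3
  start at 0(u): 6
  start at 3(s): 4
sum over floor = 10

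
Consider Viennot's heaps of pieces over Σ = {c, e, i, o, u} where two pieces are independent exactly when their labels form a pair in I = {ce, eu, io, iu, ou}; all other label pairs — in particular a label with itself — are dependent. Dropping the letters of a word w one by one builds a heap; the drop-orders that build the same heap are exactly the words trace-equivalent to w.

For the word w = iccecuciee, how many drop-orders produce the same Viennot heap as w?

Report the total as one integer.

6

#0=i has no predecessor
#1=c depends on [0:i]
#2=c depends on [1:c]
#3=e depends on [0:i]
#4=c depends on [2:c]
#5=u depends on [4:c]
#6=c depends on [5:u]
#7=i depends on [3:e, 6:c]
#8=e depends on [7:i]
#9=e depends on [8:e]
sources: [0:i]
N(rest) = Σ N(rest − s) over sources s of rest; N(one piece) = 1:
  size 1 → [9]=1
  size 2 → [8,9]=1
  size 3 → [7,8,9]=1
  size 4 → [3,7,8,9]=1  [6,7,8,9]=1
  size 5 → [3,6,7,8,9]=2  [5,6,7,8,9]=1
  size 6 → [3,5,6,7,8,9]=3  [4,5,6,7,8,9]=1
  size 7 → [2,4,5,6,7,8,9]=1  [3,4,5,6,7,8,9]=4
  size 8 → [1,2,4,5,6,7,8,9]=1  [2,3,4,5,6,7,8,9]=5
  first=0(i) contributes 6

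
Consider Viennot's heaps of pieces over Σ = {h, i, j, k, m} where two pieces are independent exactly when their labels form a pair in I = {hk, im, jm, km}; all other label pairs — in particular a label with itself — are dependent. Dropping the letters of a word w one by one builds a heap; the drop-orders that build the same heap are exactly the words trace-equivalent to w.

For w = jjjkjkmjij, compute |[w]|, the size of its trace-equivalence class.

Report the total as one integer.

10

0(j) covers ∅
1(j) covers 0:j
2(j) covers 1:j
3(k) covers 2:j
4(j) covers 3:k
5(k) covers 4:j
6(m) covers ∅
7(j) covers 5:k
8(i) covers 7:j
9(j) covers 8:i
floor of heap: 0:j, 6:m
completions by unplaced set U, small U first (add the entries for U minus each lowest piece of U):
  |U|=1: {6}:1  {9}:1
  |U|=2: {6,9}:2  {8,9}:1
  |U|=3: {6,8,9}:3  {7,8,9}:1
  |U|=4: {5,7,8,9}:1  {6,7,8,9}:4
  |U|=5: {4,5,7,8,9}:1  {5,6,7,8,9}:5
  |U|=6: {3,4,5,7,8,9}:1  {4,5,6,7,8,9}:6
  |U|=7: {2,3,4,5,7,8,9}:1  {3,4,5,6,7,8,9}:7
  |U|=8: {1,2,3,4,5,7,8,9}:1  {2,3,4,5,6,7,8,9}:8
  start at 0(j): 9
  start at 6(m): 1
sum over floor = 10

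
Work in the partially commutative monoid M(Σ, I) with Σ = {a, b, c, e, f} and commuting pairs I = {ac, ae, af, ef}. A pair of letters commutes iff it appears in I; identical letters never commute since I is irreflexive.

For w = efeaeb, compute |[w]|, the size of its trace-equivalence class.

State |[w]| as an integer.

20

drop 0:e onto floor
drop 1:f onto floor
drop 2:e onto {0:e}
drop 3:a onto floor
drop 4:e onto {2:e}
drop 5:b onto {1:f, 3:a, 4:e}
ground layer = {0:e, 1:f, 3:a}
drop-orders for the pieces not yet dropped (sum over which currently-grounded one goes next):
  1 to go: {5} 1
  2 to go: {1,5} 1  {3,5} 1  {4,5} 1
  3 to go: {1,3,5} 2  {1,4,5} 2  {2,4,5} 1  {3,4,5} 2
  4 to go: {0,2,4,5} 1  {1,2,4,5} 3  {1,3,4,5} 6  {2,3,4,5} 3
  if 0:e drops first: 12 orders
  if 1:f drops first: 4 orders
  if 3:a drops first: 4 orders
heap linearizations: 20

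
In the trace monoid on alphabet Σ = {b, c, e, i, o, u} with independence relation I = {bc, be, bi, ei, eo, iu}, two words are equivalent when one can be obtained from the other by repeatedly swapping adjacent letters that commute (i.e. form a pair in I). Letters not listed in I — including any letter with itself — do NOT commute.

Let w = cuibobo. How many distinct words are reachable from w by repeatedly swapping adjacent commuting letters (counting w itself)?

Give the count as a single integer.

3

#0=c has no predecessor
#1=u depends on [0:c]
#2=i depends on [0:c]
#3=b depends on [1:u]
#4=o depends on [2:i, 3:b]
#5=b depends on [4:o]
#6=o depends on [5:b]
sources: [0:c]
N(rest) = Σ N(rest − s) over sources s of rest; N(one piece) = 1:
  size 1 → [6]=1
  size 2 → [5,6]=1
  size 3 → [4,5,6]=1
  size 4 → [2,4,5,6]=1  [3,4,5,6]=1
  size 5 → [1,3,4,5,6]=1  [2,3,4,5,6]=2
  first=0(c) contributes 3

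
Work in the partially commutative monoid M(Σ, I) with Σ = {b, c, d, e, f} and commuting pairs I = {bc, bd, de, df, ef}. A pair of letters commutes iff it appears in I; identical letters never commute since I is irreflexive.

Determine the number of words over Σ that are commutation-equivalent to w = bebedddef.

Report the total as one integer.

piece 0:b — minimal
piece 1:e rests on {0:b}
piece 2:b rests on {1:e}
piece 3:e rests on {2:b}
piece 4:d — minimal
piece 5:d rests on {4:d}
piece 6:d rests on {5:d}
piece 7:e rests on {3:e}
piece 8:f rests on {2:b}
minimal pieces: {0:b, 4:d}
ways to finish when only these pieces remain (= sum over removing one remaining piece with nothing left below it):
  1 left: {6}→1  {7}→1  {8}→1
  2 left: {3,7}→1  {5,6}→1  {6,7}→2  {6,8}→2  {7,8}→2
  3 left: {3,6,7}→3  {3,7,8}→3  {4,5,6}→1  {5,6,7}→3  {5,6,8}→3  {6,7,8}→6
  4 left: {2,3,7,8}→3  {3,5,6,7}→6  {3,6,7,8}→12  {4,5,6,7}→4  {4,5,6,8}→4  {5,6,7,8}→12
  5 left: {1,2,3,7,8}→3  {2,3,6,7,8}→15  {3,4,5,6,7}→10  {3,5,6,7,8}→30  {4,5,6,7,8}→20
  6 left: {0,1,2,3,7,8}→3  {1,2,3,6,7,8}→18  {2,3,5,6,7,8}→45  {3,4,5,6,7,8}→60
  7 left: {0,1,2,3,6,7,8}→21  {1,2,3,5,6,7,8}→63  {2,3,4,5,6,7,8}→105
  placing 0:b first → 168 extensions
  placing 4:d first → 84 extensions
total linear extensions = 252

252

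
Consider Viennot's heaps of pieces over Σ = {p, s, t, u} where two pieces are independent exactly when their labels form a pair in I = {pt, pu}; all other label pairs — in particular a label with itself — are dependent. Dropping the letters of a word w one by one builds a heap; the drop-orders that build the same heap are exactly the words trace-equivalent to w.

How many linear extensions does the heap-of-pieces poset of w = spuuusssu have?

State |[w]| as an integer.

drop 0:s onto floor
drop 1:p onto {0:s}
drop 2:u onto {0:s}
drop 3:u onto {2:u}
drop 4:u onto {3:u}
drop 5:s onto {1:p, 4:u}
drop 6:s onto {5:s}
drop 7:s onto {6:s}
drop 8:u onto {7:s}
ground layer = {0:s}
drop-orders for the pieces not yet dropped (sum over which currently-grounded one goes next):
  1 to go: {8} 1
  2 to go: {7,8} 1
  3 to go: {6,7,8} 1
  4 to go: {5,6,7,8} 1
  5 to go: {1,5,6,7,8} 1  {4,5,6,7,8} 1
  6 to go: {1,4,5,6,7,8} 2  {3,4,5,6,7,8} 1
  7 to go: {1,3,4,5,6,7,8} 3  {2,3,4,5,6,7,8} 1
  if 0:s drops first: 4 orders

4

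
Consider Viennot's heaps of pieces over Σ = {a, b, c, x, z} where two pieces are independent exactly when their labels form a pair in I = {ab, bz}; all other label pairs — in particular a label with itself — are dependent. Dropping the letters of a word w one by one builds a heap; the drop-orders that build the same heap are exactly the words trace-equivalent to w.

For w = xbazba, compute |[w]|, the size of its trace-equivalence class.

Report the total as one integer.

10

drop 0:x onto floor
drop 1:b onto {0:x}
drop 2:a onto {0:x}
drop 3:z onto {2:a}
drop 4:b onto {1:b}
drop 5:a onto {3:z}
ground layer = {0:x}
drop-orders for the pieces not yet dropped (sum over which currently-grounded one goes next):
  1 to go: {4} 1  {5} 1
  2 to go: {1,4} 1  {3,5} 1  {4,5} 2
  3 to go: {1,4,5} 3  {2,3,5} 1  {3,4,5} 3
  4 to go: {1,3,4,5} 6  {2,3,4,5} 4
  if 0:x drops first: 10 orders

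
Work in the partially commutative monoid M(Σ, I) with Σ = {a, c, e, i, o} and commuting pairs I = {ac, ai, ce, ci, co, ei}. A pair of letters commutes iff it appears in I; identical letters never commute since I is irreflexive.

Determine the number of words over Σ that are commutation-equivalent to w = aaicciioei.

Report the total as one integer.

0(a) covers ∅
1(a) covers 0:a
2(i) covers ∅
3(c) covers ∅
4(c) covers 3:c
5(i) covers 2:i
6(i) covers 5:i
7(o) covers 1:a, 6:i
8(e) covers 7:o
9(i) covers 7:o
floor of heap: 0:a, 2:i, 3:c
completions by unplaced set U, small U first (add the entries for U minus each lowest piece of U):
  |U|=1: {4}:1  {8}:1  {9}:1
  |U|=2: {3,4}:1  {4,8}:2  {4,9}:2  {8,9}:2
  |U|=3: {3,4,8}:3  {3,4,9}:3  {4,8,9}:6  {7,8,9}:2
  |U|=4: {1,7,8,9}:2  {3,4,8,9}:12  {4,7,8,9}:8  {6,7,8,9}:2
  |U|=5: {0,1,7,8,9}:2  {1,4,7,8,9}:10  {1,6,7,8,9}:4  {3,4,7,8,9}:20  {4,6,7,8,9}:10  {5,6,7,8,9}:2
  |U|=6: {0,1,4,7,8,9}:12  {0,1,6,7,8,9}:6  {1,3,4,7,8,9}:30  {1,4,6,7,8,9}:24  {1,5,6,7,8,9}:6  {2,5,6,7,8,9}:2  {3,4,6,7,8,9}:30  {4,5,6,7,8,9}:12
  |U|=7: {0,1,3,4,7,8,9}:42  {0,1,4,6,7,8,9}:42  {0,1,5,6,7,8,9}:12  {1,2,5,6,7,8,9}:8  {1,3,4,6,7,8,9}:84  {1,4,5,6,7,8,9}:42  {2,4,5,6,7,8,9}:14  {3,4,5,6,7,8,9}:42
  |U|=8: {0,1,2,5,6,7,8,9}:20  {0,1,3,4,6,7,8,9}:168  {0,1,4,5,6,7,8,9}:96  {1,2,4,5,6,7,8,9}:64  {1,3,4,5,6,7,8,9}:168  {2,3,4,5,6,7,8,9}:56
  start at 0(a): 288
  start at 2(i): 432
  start at 3(c): 180
sum over floor = 900

900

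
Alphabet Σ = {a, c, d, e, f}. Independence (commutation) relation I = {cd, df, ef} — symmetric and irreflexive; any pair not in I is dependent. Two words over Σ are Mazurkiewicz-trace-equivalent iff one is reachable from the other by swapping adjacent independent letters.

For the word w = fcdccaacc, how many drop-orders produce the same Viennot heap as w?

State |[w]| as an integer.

5

0(f) covers ∅
1(c) covers 0:f
2(d) covers ∅
3(c) covers 1:c
4(c) covers 3:c
5(a) covers 2:d, 4:c
6(a) covers 5:a
7(c) covers 6:a
8(c) covers 7:c
floor of heap: 0:f, 2:d
completions by unplaced set U, small U first (add the entries for U minus each lowest piece of U):
  |U|=1: {8}:1
  |U|=2: {7,8}:1
  |U|=3: {6,7,8}:1
  |U|=4: {5,6,7,8}:1
  |U|=5: {2,5,6,7,8}:1  {4,5,6,7,8}:1
  |U|=6: {2,4,5,6,7,8}:2  {3,4,5,6,7,8}:1
  |U|=7: {1,3,4,5,6,7,8}:1  {2,3,4,5,6,7,8}:3
  start at 0(f): 4
  start at 2(d): 1
sum over floor = 5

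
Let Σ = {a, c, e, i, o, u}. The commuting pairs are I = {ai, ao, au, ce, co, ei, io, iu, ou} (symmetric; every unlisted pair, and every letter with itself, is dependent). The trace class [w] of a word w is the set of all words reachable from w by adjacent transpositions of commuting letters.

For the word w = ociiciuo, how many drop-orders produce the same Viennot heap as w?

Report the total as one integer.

piece 0:o — minimal
piece 1:c — minimal
piece 2:i rests on {1:c}
piece 3:i rests on {2:i}
piece 4:c rests on {3:i}
piece 5:i rests on {4:c}
piece 6:u rests on {4:c}
piece 7:o rests on {0:o}
minimal pieces: {0:o, 1:c}
ways to finish when only these pieces remain (= sum over removing one remaining piece with nothing left below it):
  1 left: {5}→1  {6}→1  {7}→1
  2 left: {0,7}→1  {5,6}→2  {5,7}→2  {6,7}→2
  3 left: {0,5,7}→3  {0,6,7}→3  {4,5,6}→2  {5,6,7}→6
  4 left: {0,5,6,7}→12  {3,4,5,6}→2  {4,5,6,7}→8
  5 left: {0,4,5,6,7}→20  {2,3,4,5,6}→2  {3,4,5,6,7}→10
  6 left: {0,3,4,5,6,7}→30  {1,2,3,4,5,6}→2  {2,3,4,5,6,7}→12
  placing 0:o first → 14 extensions
  placing 1:c first → 42 extensions
total linear extensions = 56

56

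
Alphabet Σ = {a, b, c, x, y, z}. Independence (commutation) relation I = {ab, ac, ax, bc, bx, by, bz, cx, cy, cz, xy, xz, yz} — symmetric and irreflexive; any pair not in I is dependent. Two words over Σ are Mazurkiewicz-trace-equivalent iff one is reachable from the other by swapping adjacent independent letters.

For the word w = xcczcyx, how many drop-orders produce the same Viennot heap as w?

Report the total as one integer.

420

#0=x has no predecessor
#1=c has no predecessor
#2=c depends on [1:c]
#3=z has no predecessor
#4=c depends on [2:c]
#5=y has no predecessor
#6=x depends on [0:x]
sources: [0:x, 1:c, 3:z, 5:y]
N(rest) = Σ N(rest − s) over sources s of rest; N(one piece) = 1:
  size 1 → [3]=1  [4]=1  [5]=1  [6]=1
  size 2 → [0,6]=1  [2,4]=1  [3,4]=2  [3,5]=2  [3,6]=2  [4,5]=2  [4,6]=2  [5,6]=2
  size 3 → [0,3,6]=3  [0,4,6]=3  [0,5,6]=3  [1,2,4]=1  [2,3,4]=3  [2,4,5]=3  [2,4,6]=3  [3,4,5]=6  [3,4,6]=6  [3,5,6]=6  [4,5,6]=6
  size 4 → [0,2,4,6]=6  [0,3,4,6]=12  [0,3,5,6]=12  [0,4,5,6]=12  [1,2,3,4]=4  [1,2,4,5]=4  [1,2,4,6]=4  [2,3,4,5]=12  [2,3,4,6]=12  [2,4,5,6]=12  [3,4,5,6]=24
  size 5 → [0,1,2,4,6]=10  [0,2,3,4,6]=30  [0,2,4,5,6]=30  [0,3,4,5,6]=60  [1,2,3,4,5]=20  [1,2,3,4,6]=20  [1,2,4,5,6]=20  [2,3,4,5,6]=60
  first=0(x) contributes 120
  first=1(c) contributes 180
  first=3(z) contributes 60
  first=5(y) contributes 60
|[w]| = 420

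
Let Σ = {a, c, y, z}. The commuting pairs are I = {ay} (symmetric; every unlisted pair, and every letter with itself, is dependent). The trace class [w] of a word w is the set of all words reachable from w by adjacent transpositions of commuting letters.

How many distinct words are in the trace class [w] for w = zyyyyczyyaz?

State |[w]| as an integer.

drop 0:z onto floor
drop 1:y onto {0:z}
drop 2:y onto {1:y}
drop 3:y onto {2:y}
drop 4:y onto {3:y}
drop 5:c onto {4:y}
drop 6:z onto {5:c}
drop 7:y onto {6:z}
drop 8:y onto {7:y}
drop 9:a onto {6:z}
drop 10:z onto {8:y, 9:a}
ground layer = {0:z}
drop-orders for the pieces not yet dropped (sum over which currently-grounded one goes next):
  1 to go: {10} 1
  2 to go: {8,10} 1  {9,10} 1
  3 to go: {7,8,10} 1  {8,9,10} 2
  4 to go: {7,8,9,10} 3
  5 to go: {6,7,8,9,10} 3
  6 to go: {5,6,7,8,9,10} 3
  7 to go: {4,5,6,7,8,9,10} 3
  8 to go: {3,4,5,6,7,8,9,10} 3
  9 to go: {2,3,4,5,6,7,8,9,10} 3
  if 0:z drops first: 3 orders

3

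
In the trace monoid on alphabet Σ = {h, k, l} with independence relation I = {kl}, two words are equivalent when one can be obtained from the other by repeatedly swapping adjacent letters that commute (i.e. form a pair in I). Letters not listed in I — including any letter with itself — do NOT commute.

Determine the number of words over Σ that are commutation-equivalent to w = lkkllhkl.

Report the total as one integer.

drop 0:l onto floor
drop 1:k onto floor
drop 2:k onto {1:k}
drop 3:l onto {0:l}
drop 4:l onto {3:l}
drop 5:h onto {2:k, 4:l}
drop 6:k onto {5:h}
drop 7:l onto {5:h}
ground layer = {0:l, 1:k}
drop-orders for the pieces not yet dropped (sum over which currently-grounded one goes next):
  1 to go: {6} 1  {7} 1
  2 to go: {6,7} 2
  3 to go: {5,6,7} 2
  4 to go: {2,5,6,7} 2  {4,5,6,7} 2
  5 to go: {1,2,5,6,7} 2  {2,4,5,6,7} 4  {3,4,5,6,7} 2
  6 to go: {0,3,4,5,6,7} 2  {1,2,4,5,6,7} 6  {2,3,4,5,6,7} 6
  if 0:l drops first: 12 orders
  if 1:k drops first: 8 orders
heap linearizations: 20

20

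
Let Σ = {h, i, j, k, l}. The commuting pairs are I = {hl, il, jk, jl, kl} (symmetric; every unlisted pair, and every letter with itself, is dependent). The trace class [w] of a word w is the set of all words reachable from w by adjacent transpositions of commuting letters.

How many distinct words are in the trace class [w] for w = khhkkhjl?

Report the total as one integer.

#0=k has no predecessor
#1=h depends on [0:k]
#2=h depends on [1:h]
#3=k depends on [2:h]
#4=k depends on [3:k]
#5=h depends on [4:k]
#6=j depends on [5:h]
#7=l has no predecessor
sources: [0:k, 7:l]
N(rest) = Σ N(rest − s) over sources s of rest; N(one piece) = 1:
  size 1 → [6]=1  [7]=1
  size 2 → [5,6]=1  [6,7]=2
  size 3 → [4,5,6]=1  [5,6,7]=3
  size 4 → [3,4,5,6]=1  [4,5,6,7]=4
  size 5 → [2,3,4,5,6]=1  [3,4,5,6,7]=5
  size 6 → [1,2,3,4,5,6]=1  [2,3,4,5,6,7]=6
  first=0(k) contributes 7
  first=7(l) contributes 1
|[w]| = 8

8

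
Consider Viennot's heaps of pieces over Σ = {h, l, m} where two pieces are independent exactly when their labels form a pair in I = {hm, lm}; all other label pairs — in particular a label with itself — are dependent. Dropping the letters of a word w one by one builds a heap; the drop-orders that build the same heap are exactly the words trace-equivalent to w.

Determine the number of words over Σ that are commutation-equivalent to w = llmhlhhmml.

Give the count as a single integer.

piece 0:l — minimal
piece 1:l rests on {0:l}
piece 2:m — minimal
piece 3:h rests on {1:l}
piece 4:l rests on {3:h}
piece 5:h rests on {4:l}
piece 6:h rests on {5:h}
piece 7:m rests on {2:m}
piece 8:m rests on {7:m}
piece 9:l rests on {6:h}
minimal pieces: {0:l, 2:m}
ways to finish when only these pieces remain (= sum over removing one remaining piece with nothing left below it):
  1 left: {8}→1  {9}→1
  2 left: {6,9}→1  {7,8}→1  {8,9}→2
  3 left: {2,7,8}→1  {5,6,9}→1  {6,8,9}→3  {7,8,9}→3
  4 left: {2,7,8,9}→4  {4,5,6,9}→1  {5,6,8,9}→4  {6,7,8,9}→6
  5 left: {2,6,7,8,9}→10  {3,4,5,6,9}→1  {4,5,6,8,9}→5  {5,6,7,8,9}→10
  6 left: {1,3,4,5,6,9}→1  {2,5,6,7,8,9}→20  {3,4,5,6,8,9}→6  {4,5,6,7,8,9}→15
  7 left: {0,1,3,4,5,6,9}→1  {1,3,4,5,6,8,9}→7  {2,4,5,6,7,8,9}→35  {3,4,5,6,7,8,9}→21
  8 left: {0,1,3,4,5,6,8,9}→8  {1,3,4,5,6,7,8,9}→28  {2,3,4,5,6,7,8,9}→56
  placing 0:l first → 84 extensions
  placing 2:m first → 36 extensions
total linear extensions = 120

120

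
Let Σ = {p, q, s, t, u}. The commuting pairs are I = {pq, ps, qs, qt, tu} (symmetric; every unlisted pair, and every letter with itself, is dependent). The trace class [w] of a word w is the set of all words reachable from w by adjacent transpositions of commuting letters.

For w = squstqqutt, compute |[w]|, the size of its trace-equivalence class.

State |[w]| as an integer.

piece 0:s — minimal
piece 1:q — minimal
piece 2:u rests on {0:s, 1:q}
piece 3:s rests on {2:u}
piece 4:t rests on {3:s}
piece 5:q rests on {2:u}
piece 6:q rests on {5:q}
piece 7:u rests on {3:s, 6:q}
piece 8:t rests on {4:t}
piece 9:t rests on {8:t}
minimal pieces: {0:s, 1:q}
ways to finish when only these pieces remain (= sum over removing one remaining piece with nothing left below it):
  1 left: {7}→1  {9}→1
  2 left: {6,7}→1  {7,9}→2  {8,9}→1
  3 left: {4,8,9}→1  {5,6,7}→1  {6,7,9}→3  {7,8,9}→3
  4 left: {4,7,8,9}→4  {5,6,7,9}→4  {6,7,8,9}→6
  5 left: {3,4,7,8,9}→4  {4,6,7,8,9}→10  {5,6,7,8,9}→10
  6 left: {3,4,6,7,8,9}→14  {4,5,6,7,8,9}→20
  7 left: {3,4,5,6,7,8,9}→34
  8 left: {2,3,4,5,6,7,8,9}→34
  placing 0:s first → 34 extensions
  placing 1:q first → 34 extensions
total linear extensions = 68

68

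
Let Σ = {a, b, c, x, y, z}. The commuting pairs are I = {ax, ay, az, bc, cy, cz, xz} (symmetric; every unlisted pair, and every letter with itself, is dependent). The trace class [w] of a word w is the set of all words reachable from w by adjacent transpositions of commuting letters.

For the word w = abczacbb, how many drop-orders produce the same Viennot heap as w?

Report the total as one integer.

17

piece 0:a — minimal
piece 1:b rests on {0:a}
piece 2:c rests on {0:a}
piece 3:z rests on {1:b}
piece 4:a rests on {1:b, 2:c}
piece 5:c rests on {4:a}
piece 6:b rests on {3:z, 4:a}
piece 7:b rests on {6:b}
minimal pieces: {0:a}
ways to finish when only these pieces remain (= sum over removing one remaining piece with nothing left below it):
  1 left: {5}→1  {7}→1
  2 left: {5,7}→2  {6,7}→1
  3 left: {3,6,7}→1  {5,6,7}→3
  4 left: {3,5,6,7}→4  {4,5,6,7}→3
  5 left: {2,4,5,6,7}→3  {3,4,5,6,7}→7
  6 left: {1,3,4,5,6,7}→7  {2,3,4,5,6,7}→10
  placing 0:a first → 17 extensions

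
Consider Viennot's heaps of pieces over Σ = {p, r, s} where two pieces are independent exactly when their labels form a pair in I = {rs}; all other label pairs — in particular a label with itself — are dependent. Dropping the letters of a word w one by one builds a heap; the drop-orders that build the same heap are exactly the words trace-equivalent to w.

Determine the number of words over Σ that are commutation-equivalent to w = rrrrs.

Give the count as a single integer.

5

drop 0:r onto floor
drop 1:r onto {0:r}
drop 2:r onto {1:r}
drop 3:r onto {2:r}
drop 4:s onto floor
ground layer = {0:r, 4:s}
drop-orders for the pieces not yet dropped (sum over which currently-grounded one goes next):
  1 to go: {3} 1  {4} 1
  2 to go: {2,3} 1  {3,4} 2
  3 to go: {1,2,3} 1  {2,3,4} 3
  if 0:r drops first: 4 orders
  if 4:s drops first: 1 orders
heap linearizations: 5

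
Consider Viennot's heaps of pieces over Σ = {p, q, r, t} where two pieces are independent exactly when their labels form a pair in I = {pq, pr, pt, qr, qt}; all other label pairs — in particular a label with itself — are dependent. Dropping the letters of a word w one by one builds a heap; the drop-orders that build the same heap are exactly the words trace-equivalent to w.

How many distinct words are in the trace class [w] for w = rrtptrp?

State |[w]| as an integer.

0(r) covers ∅
1(r) covers 0:r
2(t) covers 1:r
3(p) covers ∅
4(t) covers 2:t
5(r) covers 4:t
6(p) covers 3:p
floor of heap: 0:r, 3:p
completions by unplaced set U, small U first (add the entries for U minus each lowest piece of U):
  |U|=1: {5}:1  {6}:1
  |U|=2: {3,6}:1  {4,5}:1  {5,6}:2
  |U|=3: {2,4,5}:1  {3,5,6}:3  {4,5,6}:3
  |U|=4: {1,2,4,5}:1  {2,4,5,6}:4  {3,4,5,6}:6
  |U|=5: {0,1,2,4,5}:1  {1,2,4,5,6}:5  {2,3,4,5,6}:10
  start at 0(r): 15
  start at 3(p): 6
sum over floor = 21

21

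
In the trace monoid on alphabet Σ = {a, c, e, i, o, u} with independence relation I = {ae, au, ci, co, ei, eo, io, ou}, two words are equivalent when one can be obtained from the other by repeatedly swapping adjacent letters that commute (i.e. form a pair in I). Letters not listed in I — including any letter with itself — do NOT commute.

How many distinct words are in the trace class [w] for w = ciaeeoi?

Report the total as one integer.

50

piece 0:c — minimal
piece 1:i — minimal
piece 2:a rests on {0:c, 1:i}
piece 3:e rests on {0:c}
piece 4:e rests on {3:e}
piece 5:o rests on {2:a}
piece 6:i rests on {2:a}
minimal pieces: {0:c, 1:i}
ways to finish when only these pieces remain (= sum over removing one remaining piece with nothing left below it):
  1 left: {4}→1  {5}→1  {6}→1
  2 left: {3,4}→1  {4,5}→2  {4,6}→2  {5,6}→2
  3 left: {2,5,6}→2  {3,4,5}→3  {3,4,6}→3  {4,5,6}→6
  4 left: {1,2,5,6}→2  {2,4,5,6}→8  {3,4,5,6}→12
  5 left: {1,2,4,5,6}→10  {2,3,4,5,6}→20
  placing 0:c first → 30 extensions
  placing 1:i first → 20 extensions
total linear extensions = 50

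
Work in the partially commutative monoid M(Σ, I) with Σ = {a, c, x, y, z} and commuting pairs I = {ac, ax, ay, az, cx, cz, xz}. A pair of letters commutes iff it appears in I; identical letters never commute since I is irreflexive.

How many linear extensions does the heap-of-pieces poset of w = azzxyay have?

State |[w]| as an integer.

63

0(a) covers ∅
1(z) covers ∅
2(z) covers 1:z
3(x) covers ∅
4(y) covers 2:z, 3:x
5(a) covers 0:a
6(y) covers 4:y
floor of heap: 0:a, 1:z, 3:x
completions by unplaced set U, small U first (add the entries for U minus each lowest piece of U):
  |U|=1: {5}:1  {6}:1
  |U|=2: {0,5}:1  {4,6}:1  {5,6}:2
  |U|=3: {0,5,6}:3  {2,4,6}:1  {3,4,6}:1  {4,5,6}:3
  |U|=4: {0,4,5,6}:6  {1,2,4,6}:1  {2,3,4,6}:2  {2,4,5,6}:4  {3,4,5,6}:4
  |U|=5: {0,2,4,5,6}:10  {0,3,4,5,6}:10  {1,2,3,4,6}:3  {1,2,4,5,6}:5  {2,3,4,5,6}:10
  start at 0(a): 18
  start at 1(z): 30
  start at 3(x): 15
sum over floor = 63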